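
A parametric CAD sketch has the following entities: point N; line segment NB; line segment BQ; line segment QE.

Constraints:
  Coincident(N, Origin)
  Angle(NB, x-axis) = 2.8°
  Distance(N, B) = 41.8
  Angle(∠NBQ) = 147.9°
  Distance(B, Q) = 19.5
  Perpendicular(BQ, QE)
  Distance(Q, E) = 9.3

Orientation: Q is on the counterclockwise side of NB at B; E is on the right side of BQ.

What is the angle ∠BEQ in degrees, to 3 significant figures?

64.5°

N is at the origin; NB runs at 2.8° with length 41.8, so B = 41.8·(cos 2.8°, sin 2.8°) = (41.8, 2.04). ∠NBQ = 147.9°, so BQ runs at 2.8° + (180° − 147.9°) = 34.9° from the x-axis; with |BQ| = 19.5, Q = B + 19.5·(cos 34.9°, sin 34.9°) = (57.7, 13.2). BQ is perpendicular to QE; with |QE| = 9.3 on the right of BQ, E = Q + 9.3·(0.572, -0.820) = (63.1, 5.57). Then cos ∠BEQ = EB·EQ / (|EB||EQ|), giving 64.5°.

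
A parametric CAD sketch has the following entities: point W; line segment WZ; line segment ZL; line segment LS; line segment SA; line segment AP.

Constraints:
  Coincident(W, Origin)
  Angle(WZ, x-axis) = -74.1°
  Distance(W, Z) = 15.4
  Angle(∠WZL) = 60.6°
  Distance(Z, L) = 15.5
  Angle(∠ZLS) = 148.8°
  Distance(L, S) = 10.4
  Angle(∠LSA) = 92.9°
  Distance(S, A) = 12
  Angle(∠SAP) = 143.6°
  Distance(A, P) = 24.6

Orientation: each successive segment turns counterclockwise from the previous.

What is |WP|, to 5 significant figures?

17.128

∠LSA = 92.9° gives SA at 163.60° from the x-axis; with |SA| = 12.0, A = (6.0377, 9.7073). ∠SAP = 143.6° gives AP at -160.00° from the x-axis; with |AP| = 24.6, P = (-17.079, 1.2936). Then |WP| = |P − W| = 17.128.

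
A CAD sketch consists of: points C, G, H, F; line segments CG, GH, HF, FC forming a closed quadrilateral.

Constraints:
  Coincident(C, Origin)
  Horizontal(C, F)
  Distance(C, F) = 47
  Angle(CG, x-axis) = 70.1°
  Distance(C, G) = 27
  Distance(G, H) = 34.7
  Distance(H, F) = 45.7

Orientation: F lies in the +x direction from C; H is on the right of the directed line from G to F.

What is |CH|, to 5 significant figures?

8.8392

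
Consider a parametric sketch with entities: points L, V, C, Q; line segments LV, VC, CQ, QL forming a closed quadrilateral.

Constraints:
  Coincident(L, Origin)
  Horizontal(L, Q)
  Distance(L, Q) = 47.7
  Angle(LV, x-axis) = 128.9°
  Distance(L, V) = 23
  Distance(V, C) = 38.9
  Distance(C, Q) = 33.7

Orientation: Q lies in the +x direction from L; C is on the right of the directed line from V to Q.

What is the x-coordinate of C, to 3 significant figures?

14.9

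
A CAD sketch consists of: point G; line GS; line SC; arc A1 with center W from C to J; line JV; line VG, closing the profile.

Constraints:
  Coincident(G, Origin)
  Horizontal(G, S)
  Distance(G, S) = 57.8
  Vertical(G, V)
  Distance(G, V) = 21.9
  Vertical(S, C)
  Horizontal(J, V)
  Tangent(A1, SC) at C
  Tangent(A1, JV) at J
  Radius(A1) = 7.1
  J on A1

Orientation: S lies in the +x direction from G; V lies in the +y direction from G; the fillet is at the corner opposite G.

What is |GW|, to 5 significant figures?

52.816

G is at the origin; G and S share the same y with |GS| = 57.8 and S on the +x side, so S = (57.800, 0.0000). G and V share the same x with |GV| = 21.9 and V on the +y side, so V = (0.0000, 21.900). The virtual corner opposite G is at (57.800, 21.900). Tangency of A1 to SC means the radius WC is perpendicular to SC and since A1 is tangent to JV there, WJ ⟂ JV, with radius 7.1, so the center W sits 7.1 in from both sides at W = (50.700, 14.800). Then |GW| = |W − G| = 52.816.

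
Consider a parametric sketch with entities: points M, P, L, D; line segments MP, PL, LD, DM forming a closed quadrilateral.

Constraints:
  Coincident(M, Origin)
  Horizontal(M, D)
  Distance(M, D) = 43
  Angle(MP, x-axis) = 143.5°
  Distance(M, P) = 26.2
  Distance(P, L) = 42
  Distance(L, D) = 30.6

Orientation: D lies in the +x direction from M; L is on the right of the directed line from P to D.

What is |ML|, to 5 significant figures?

15.840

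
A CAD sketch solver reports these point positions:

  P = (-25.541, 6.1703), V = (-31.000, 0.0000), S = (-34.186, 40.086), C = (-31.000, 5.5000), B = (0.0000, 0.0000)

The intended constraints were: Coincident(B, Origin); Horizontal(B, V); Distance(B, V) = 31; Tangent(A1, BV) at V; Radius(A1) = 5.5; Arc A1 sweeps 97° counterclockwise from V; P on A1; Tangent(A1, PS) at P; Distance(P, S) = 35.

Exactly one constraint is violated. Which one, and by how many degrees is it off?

Tangent(A1, PS) at P — off by 7.30°.

B = (0.00, 0.00) ✓; B.y = 0.00, V.y = 0.00 ✓; |BV| = 31.00 ✓; ∠(CV, VB) = 90.00° ✓; |CV| = 5.500 ✓; bearing(C→P) − bearing(C→V) = 97.00° ✓; |CP| = 5.500 ✓; ∠(CP, PS) = 82.70° ✗; |PS| = 35.00 ✓.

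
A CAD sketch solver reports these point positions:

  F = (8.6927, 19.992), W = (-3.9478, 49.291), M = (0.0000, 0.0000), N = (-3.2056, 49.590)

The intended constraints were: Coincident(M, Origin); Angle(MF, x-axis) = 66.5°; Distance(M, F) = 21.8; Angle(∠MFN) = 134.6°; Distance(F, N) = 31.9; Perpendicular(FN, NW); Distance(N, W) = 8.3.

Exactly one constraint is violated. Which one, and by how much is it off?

Distance(N, W) = 8.3 — off by 7.50.

M = (0.00, 0.00) ✓; MF at 66.50° ✓; |MF| = 21.80 ✓; ∠MFN = 134.6° ✓; |FN| = 31.90 ✓; ∠(FN, NW) = 90.04° ✓; |NW| = 0.8002 ✗.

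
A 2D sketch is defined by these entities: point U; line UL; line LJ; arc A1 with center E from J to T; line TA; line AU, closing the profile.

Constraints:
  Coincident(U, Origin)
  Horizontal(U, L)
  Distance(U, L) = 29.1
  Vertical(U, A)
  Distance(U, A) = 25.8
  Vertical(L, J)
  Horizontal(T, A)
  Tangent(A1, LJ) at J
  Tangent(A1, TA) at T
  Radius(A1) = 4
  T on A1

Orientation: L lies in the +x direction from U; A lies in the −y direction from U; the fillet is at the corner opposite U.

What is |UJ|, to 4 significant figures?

36.36

U is at the origin; U and L share the same y with |UL| = 29.1 and L on the +x side, so L = (29.10, 0.000). UA is vertical with |UA| = 25.8 and A on the −y side, so A = (0.000, -25.80). The virtual corner opposite U is at (29.10, -25.80). Since A1 is tangent to LJ there, EJ ⟂ LJ and the tangent condition forces ET to be normal to TA, with radius 4.0, so the center E sits 4.0 in from both sides at E = (25.10, -21.80). That places the tangent points at J = (29.10, -21.80) on LJ and T = (25.10, -25.80) on TA. Then |UJ| = |J − U| = 36.36.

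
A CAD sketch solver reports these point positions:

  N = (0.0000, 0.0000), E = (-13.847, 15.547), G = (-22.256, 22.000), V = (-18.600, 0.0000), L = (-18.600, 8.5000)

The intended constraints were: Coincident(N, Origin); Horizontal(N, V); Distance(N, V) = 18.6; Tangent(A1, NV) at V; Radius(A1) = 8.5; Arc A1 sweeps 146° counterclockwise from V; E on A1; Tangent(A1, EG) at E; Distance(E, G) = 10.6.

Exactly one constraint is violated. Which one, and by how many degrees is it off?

Tangent(A1, EG) at E — off by 3.50°.

N = (0.00, 0.00) ✓; N.y = 0.00, V.y = 0.00 ✓; |NV| = 18.60 ✓; ∠(LV, VN) = 90.00° ✓; |LV| = 8.500 ✓; bearing(L→E) − bearing(L→V) = 146.0° ✓; |LE| = 8.500 ✓; ∠(LE, EG) = 93.50° ✗; |EG| = 10.60 ✓.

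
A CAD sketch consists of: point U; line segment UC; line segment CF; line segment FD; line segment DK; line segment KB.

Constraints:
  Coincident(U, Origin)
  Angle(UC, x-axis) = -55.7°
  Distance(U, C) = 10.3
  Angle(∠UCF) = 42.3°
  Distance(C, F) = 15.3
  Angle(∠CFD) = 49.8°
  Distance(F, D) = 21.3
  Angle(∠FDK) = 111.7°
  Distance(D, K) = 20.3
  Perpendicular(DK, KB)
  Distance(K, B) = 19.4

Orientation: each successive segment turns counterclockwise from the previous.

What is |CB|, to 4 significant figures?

14.38

U is at the origin; UC runs at -55.7° with length 10.3, so C = (5.804, -8.509). ∠UCF = 42.3° gives CF at 82.00° from the x-axis; with |CF| = 15.3, F = (7.934, 6.642). ∠CFD = 49.8° gives FD at -147.8° from the x-axis; with |FD| = 21.3, D = (-10.09, -4.708). ∠FDK = 111.7° gives DK at -79.50° from the x-axis; with |DK| = 20.3, K = (-6.391, -24.67). DK ⟂ KB, so KB runs at 10.50°; with |KB| = 19.4, B = (12.68, -21.13). Then |CB| = |B − C| = 14.38.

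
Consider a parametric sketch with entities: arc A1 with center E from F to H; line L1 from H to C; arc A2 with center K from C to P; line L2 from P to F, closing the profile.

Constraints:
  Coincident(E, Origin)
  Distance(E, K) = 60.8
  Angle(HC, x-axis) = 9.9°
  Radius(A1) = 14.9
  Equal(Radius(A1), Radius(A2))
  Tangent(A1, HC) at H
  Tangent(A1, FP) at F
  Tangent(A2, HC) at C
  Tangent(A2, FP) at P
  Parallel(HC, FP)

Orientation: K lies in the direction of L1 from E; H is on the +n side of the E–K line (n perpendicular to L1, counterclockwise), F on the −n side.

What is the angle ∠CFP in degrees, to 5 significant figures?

26.111°

Tangency of A1 to both parallel lines with radius 14.9 puts H and F at E ± 14.9·n: H = (-2.5617, 14.678), F = (2.5617, -14.678). Equal radii place C and P the same way about K: C = K + 14.9·n = (57.333, 25.131), P = K − 14.9·n = (62.456, -4.2248). Then cos ∠CFP = FC·FP / (|FC||FP|), giving 26.111°.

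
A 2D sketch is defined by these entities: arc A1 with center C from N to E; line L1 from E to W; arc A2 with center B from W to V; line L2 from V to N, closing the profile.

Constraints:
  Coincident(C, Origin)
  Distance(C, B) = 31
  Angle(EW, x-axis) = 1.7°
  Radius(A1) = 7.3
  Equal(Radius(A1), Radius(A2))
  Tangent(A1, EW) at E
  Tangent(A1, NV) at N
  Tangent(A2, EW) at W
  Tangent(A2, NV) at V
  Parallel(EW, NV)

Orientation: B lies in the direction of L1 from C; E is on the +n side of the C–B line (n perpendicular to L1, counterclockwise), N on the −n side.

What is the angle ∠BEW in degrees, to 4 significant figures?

13.25°

Tangency of A1 to both parallel lines with radius 7.3 puts E and N at C ± 7.3·n: E = (-0.2166, 7.297), N = (0.2166, -7.297). Equal radii place W and V the same way about B: W = B + 7.3·n = (30.77, 8.216), V = B − 7.3·n = (31.20, -6.377). Then cos ∠BEW = EB·EW / (|EB||EW|), giving 13.25°.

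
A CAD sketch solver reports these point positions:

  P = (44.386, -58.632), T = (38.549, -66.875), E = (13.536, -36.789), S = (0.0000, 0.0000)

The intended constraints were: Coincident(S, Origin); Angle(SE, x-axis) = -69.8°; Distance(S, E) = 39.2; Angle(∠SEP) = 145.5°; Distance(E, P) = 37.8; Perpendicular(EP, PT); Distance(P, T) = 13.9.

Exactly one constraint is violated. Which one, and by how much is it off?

Distance(P, T) = 13.9 — off by 3.80.

S = (0.00, 0.00) ✓; SE at -69.80° ✓; |SE| = 39.20 ✓; ∠SEP = 145.5° ✓; |EP| = 37.80 ✓; ∠(EP, PT) = 90.00° ✓; |PT| = 10.10 ✗.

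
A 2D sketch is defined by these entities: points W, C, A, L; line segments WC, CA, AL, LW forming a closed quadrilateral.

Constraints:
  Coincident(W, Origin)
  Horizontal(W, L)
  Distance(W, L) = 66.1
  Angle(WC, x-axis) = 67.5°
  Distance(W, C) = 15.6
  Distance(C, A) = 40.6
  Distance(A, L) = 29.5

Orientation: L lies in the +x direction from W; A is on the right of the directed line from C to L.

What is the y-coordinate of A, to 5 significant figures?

-10.057

Checks: WC at 67.50° ✓; |CA| = 40.60 ✓; |AL| = 29.50 ✓.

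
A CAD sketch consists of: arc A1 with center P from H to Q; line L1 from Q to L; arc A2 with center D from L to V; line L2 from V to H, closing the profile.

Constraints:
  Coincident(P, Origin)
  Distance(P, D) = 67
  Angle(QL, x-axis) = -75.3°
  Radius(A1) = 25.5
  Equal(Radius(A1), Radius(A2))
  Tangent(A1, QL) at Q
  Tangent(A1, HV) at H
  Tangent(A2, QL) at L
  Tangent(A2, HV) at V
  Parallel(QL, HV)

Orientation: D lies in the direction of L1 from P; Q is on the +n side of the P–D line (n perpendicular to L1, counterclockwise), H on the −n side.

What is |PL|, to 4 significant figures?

71.69

The slot axis is L1's direction at -75.3°, so u = (cos -75.3°, sin -75.3°) = (0.2538, -0.9673) and n = (−sin -75.3°, cos -75.3°) = (0.9673, 0.2538). P is at the origin and D lies 67.0 along u from P, so D = 67.0·u = (17.00, -64.81). Tangency of A1 to both parallel lines with radius 25.5 puts Q and H at P ± 25.5·n: Q = (24.67, 6.471), H = (-24.67, -6.471). Equal radii place L and V the same way about D: L = D + 25.5·n = (41.67, -58.34), V = D − 25.5·n = (-7.664, -71.28). Then |PL| = |L − P| = 71.69.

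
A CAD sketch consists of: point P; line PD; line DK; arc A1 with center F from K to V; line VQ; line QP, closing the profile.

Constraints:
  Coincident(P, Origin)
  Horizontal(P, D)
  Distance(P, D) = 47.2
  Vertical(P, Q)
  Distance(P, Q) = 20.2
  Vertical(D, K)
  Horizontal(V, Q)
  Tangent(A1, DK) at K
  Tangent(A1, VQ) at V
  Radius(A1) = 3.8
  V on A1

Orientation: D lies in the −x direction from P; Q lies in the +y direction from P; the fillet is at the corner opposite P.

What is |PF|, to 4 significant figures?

46.40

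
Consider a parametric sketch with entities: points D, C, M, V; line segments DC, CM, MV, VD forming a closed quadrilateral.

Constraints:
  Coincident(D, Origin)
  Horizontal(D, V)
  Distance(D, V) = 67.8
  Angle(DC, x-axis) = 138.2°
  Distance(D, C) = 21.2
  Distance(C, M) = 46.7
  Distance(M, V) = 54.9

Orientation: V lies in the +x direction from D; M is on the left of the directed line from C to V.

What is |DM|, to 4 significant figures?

43.76

Checks: |CM| = 46.70 ✓; |MV| = 54.90 ✓.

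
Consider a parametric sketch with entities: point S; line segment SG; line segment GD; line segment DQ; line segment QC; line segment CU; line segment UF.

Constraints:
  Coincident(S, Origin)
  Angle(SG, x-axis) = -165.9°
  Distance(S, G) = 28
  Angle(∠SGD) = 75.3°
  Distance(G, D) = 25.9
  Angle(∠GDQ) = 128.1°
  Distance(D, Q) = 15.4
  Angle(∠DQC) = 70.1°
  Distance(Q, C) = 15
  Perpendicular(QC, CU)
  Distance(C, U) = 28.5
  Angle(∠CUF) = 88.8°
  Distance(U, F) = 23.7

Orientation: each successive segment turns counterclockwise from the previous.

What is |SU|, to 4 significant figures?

37.71

S is at the origin; SG runs at -165.9° with length 28.0, so G = (-27.16, -6.821). ∠SGD = 75.3° gives GD at -61.20° from the x-axis; with |GD| = 25.9, D = (-14.68, -29.52). ∠GDQ = 128.1° gives DQ at -9.300° from the x-axis; with |DQ| = 15.4, Q = (0.5186, -32.01). ∠DQC = 70.1° gives QC at 100.6° from the x-axis; with |QC| = 15.0, C = (-2.241, -17.26). QC is perpendicular to CU, so CU runs at -169.4°; with |CU| = 28.5, U = (-30.25, -22.50). Then |SU| = |U − S| = 37.71.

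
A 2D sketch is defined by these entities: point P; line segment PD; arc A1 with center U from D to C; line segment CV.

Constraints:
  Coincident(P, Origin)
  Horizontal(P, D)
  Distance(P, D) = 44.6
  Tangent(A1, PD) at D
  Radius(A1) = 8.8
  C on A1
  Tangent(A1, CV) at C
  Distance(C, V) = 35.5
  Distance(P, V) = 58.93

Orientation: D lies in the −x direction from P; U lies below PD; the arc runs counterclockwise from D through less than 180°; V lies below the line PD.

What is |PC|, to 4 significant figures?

54.08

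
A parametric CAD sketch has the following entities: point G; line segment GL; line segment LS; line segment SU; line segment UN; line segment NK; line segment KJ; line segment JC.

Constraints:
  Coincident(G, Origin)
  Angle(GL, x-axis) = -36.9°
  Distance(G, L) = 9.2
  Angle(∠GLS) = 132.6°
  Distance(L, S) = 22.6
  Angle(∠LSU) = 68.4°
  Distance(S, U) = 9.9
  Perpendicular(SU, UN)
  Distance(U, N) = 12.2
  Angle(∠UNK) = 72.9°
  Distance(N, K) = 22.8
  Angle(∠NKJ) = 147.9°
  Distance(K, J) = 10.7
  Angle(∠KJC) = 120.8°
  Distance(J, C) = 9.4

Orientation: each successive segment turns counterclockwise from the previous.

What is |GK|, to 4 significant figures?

34.40

G is at the origin; GL runs at -36.9° with length 9.2, so L = (7.357, -5.524). ∠GLS = 132.6° gives LS at 10.50° from the x-axis; with |LS| = 22.6, S = (29.58, -1.405). ∠LSU = 68.4° gives SU at 122.1° from the x-axis; with |SU| = 9.9, U = (24.32, 6.981). The perpendicularity gives UN at right angles to SU, so UN runs at -147.9°; with |UN| = 12.2, N = (13.98, 0.4981). ∠UNK = 72.9° gives NK at -40.80° from the x-axis; with |NK| = 22.8, K = (31.24, -14.40). Then |GK| = |K − G| = 34.40.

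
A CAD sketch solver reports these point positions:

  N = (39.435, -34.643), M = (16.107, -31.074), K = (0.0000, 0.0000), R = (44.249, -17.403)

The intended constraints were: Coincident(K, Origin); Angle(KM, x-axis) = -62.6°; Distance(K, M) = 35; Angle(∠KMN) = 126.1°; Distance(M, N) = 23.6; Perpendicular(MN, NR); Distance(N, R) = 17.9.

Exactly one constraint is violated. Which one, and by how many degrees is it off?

Perpendicular(MN, NR) — off by 6.90°.

K = (0.00, 0.00) ✓; KM at -62.60° ✓; |KM| = 35.00 ✓; ∠KMN = 126.1° ✓; |MN| = 23.60 ✓; ∠(MN, NR) = 83.10° ✗; |NR| = 17.90 ✓.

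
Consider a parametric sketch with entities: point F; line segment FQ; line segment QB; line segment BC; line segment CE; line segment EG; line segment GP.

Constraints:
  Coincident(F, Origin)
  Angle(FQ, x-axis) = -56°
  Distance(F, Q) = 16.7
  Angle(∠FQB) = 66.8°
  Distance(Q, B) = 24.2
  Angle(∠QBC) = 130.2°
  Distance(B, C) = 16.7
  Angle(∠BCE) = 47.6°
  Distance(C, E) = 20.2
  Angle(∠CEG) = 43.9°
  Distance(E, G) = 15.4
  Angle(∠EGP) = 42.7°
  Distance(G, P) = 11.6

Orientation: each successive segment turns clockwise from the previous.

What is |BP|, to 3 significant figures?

13.3

F is at the origin; FQ runs at -56.0° with length 16.7, so Q = (9.34, -13.8). ∠FQB = 66.8° gives QB at -169° from the x-axis; with |QB| = 24.2, B = (-14.4, -18.4). ∠QBC = 130.2° gives BC at 141° from the x-axis; with |BC| = 16.7, C = (-27.4, -7.87). ∠BCE = 47.6° gives CE at 8.60° from the x-axis; with |CE| = 20.2, E = (-7.44, -4.85). ∠CEG = 43.9° gives EG at -128° from the x-axis; with |EG| = 15.4, G = (-16.8, -17.1). ∠EGP = 42.7° gives GP at 95.2° from the x-axis; with |GP| = 11.6, P = (-17.9, -5.51). Then |BP| = |P − B| = 13.3.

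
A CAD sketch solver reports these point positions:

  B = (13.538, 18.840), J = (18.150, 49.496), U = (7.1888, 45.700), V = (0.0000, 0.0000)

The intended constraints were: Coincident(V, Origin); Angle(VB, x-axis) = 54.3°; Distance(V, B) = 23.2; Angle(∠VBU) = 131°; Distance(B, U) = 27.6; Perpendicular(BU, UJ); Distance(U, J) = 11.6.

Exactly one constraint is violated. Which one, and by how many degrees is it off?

Perpendicular(BU, UJ) — off by 5.80°.

V = (0.00, 0.00) ✓; VB at 54.30° ✓; |VB| = 23.20 ✓; ∠VBU = 131.0° ✓; |BU| = 27.60 ✓; ∠(BU, UJ) = 84.20° ✗; |UJ| = 11.60 ✓.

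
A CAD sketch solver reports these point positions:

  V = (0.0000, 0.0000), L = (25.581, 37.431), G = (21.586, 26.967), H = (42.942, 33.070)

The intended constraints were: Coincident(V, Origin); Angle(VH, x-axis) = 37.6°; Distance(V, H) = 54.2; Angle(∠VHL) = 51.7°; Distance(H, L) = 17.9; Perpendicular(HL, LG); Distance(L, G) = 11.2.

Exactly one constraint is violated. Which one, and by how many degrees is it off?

Perpendicular(HL, LG) — off by 6.80°.

V = (0.00, 0.00) ✓; VH at 37.60° ✓; |VH| = 54.20 ✓; ∠VHL = 51.70° ✓; |HL| = 17.90 ✓; ∠(HL, LG) = 83.20° ✗; |LG| = 11.20 ✓.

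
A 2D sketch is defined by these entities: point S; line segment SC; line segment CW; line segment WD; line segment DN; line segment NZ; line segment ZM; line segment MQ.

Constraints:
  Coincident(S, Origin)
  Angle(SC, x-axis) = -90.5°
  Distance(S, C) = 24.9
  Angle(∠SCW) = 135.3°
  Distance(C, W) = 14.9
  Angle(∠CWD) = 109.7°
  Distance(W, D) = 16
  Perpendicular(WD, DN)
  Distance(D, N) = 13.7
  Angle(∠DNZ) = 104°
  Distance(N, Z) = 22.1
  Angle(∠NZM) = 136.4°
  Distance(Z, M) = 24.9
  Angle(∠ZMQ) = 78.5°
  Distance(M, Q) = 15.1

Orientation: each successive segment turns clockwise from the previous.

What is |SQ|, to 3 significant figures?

47.0

S is at the origin; SC runs at -90.5° with length 24.9, so C = (-0.217, -24.9). ∠SCW = 135.3° gives CW at -135° from the x-axis; with |CW| = 14.9, W = (-10.8, -35.4). ∠CWD = 109.7° gives WD at 154° from the x-axis; with |WD| = 16.0, D = (-25.2, -28.5). The perpendicularity gives DN at right angles to WD, so DN runs at 64.5°; with |DN| = 13.7, N = (-19.3, -16.1). ∠DNZ = 104.0° gives NZ at -11.5° from the x-axis; with |NZ| = 22.1, Z = (2.32, -20.6). ∠NZM = 136.4° gives ZM at -55.1° from the x-axis; with |ZM| = 24.9, M = (16.6, -41.0). ∠ZMQ = 78.5° gives MQ at -157° from the x-axis; with |MQ| = 15.1, Q = (2.71, -47.0). Then |SQ| = |Q − S| = 47.0.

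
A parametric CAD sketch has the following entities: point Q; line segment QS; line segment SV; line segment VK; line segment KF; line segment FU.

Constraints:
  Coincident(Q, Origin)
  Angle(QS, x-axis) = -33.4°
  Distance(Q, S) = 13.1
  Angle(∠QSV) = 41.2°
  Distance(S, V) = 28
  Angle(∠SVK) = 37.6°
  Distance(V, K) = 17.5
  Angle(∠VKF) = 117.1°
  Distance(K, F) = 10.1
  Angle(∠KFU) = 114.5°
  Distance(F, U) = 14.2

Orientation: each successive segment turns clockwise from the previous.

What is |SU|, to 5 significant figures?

9.4067

∠VKF = 117.1° gives KF at -17.500° from the x-axis; with |KF| = 10.1, F = (5.1158, -1.5880). ∠KFU = 114.5° gives FU at -83.000° from the x-axis; with |FU| = 14.2, U = (6.8463, -15.682). Then |SU| = |U − S| = 9.4067.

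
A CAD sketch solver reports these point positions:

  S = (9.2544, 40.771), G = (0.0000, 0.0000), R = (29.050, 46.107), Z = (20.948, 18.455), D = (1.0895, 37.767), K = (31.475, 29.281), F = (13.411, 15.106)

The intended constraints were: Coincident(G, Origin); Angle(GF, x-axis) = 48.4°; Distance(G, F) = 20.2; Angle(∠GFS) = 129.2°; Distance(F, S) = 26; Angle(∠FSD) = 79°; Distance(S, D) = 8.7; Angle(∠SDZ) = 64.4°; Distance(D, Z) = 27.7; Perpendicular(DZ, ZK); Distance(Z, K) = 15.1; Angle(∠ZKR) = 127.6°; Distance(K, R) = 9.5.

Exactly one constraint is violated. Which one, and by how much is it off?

Distance(K, R) = 9.5 — off by 7.50.

G = (0.00, 0.00) ✓; GF at 48.40° ✓; |GF| = 20.20 ✓; ∠GFS = 129.2° ✓; |FS| = 26.00 ✓; ∠FSD = 79.00° ✓; |SD| = 8.700 ✓; ∠SDZ = 64.40° ✓; |DZ| = 27.70 ✓; ∠(DZ, ZK) = 90.00° ✓; |ZK| = 15.10 ✓; ∠ZKR = 127.6° ✓; |KR| = 17.00 ✗.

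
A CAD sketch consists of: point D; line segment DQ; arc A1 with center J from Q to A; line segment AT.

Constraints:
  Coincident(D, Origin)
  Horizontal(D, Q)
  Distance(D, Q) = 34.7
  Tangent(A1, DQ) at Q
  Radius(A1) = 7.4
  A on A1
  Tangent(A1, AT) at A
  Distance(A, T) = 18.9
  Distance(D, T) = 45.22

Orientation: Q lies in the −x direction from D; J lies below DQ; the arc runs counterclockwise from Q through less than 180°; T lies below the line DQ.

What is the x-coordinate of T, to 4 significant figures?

-35.77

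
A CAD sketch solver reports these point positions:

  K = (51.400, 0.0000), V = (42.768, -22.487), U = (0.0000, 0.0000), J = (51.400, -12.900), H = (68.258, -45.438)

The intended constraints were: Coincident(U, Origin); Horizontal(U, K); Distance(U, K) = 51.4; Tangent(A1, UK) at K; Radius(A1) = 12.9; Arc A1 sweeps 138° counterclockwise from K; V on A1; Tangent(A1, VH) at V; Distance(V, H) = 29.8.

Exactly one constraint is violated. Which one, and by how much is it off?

Distance(V, H) = 29.8 — off by 4.50.

U = (0.00, 0.00) ✓; U.y = 0.00, K.y = 0.00 ✓; |UK| = 51.40 ✓; ∠(JK, KU) = 90.00° ✓; |JK| = 12.90 ✓; bearing(J→V) − bearing(J→K) = 138.0° ✓; |JV| = 12.90 ✓; ∠(JV, VH) = 90.00° ✓; |VH| = 34.30 ✗.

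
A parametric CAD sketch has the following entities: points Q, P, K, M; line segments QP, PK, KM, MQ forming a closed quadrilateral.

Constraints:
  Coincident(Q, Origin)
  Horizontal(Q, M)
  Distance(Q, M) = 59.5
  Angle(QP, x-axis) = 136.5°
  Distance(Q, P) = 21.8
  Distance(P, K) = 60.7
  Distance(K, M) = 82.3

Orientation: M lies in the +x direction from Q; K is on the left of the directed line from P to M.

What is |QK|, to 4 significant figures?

69.51

Q is at the origin; Q and M share the same y with |QM| = 59.5 and M in +x, so M = (59.5, 0). QP runs at 136.5° with |QP| = 21.8, so P = (-15.81, 15.01). K is determined by |PK| = 60.7 and |KM| = 82.3 together: it lies at the intersection of circle(P, 60.7) and circle(M, 82.3). With |PM| = 76.79, the foot of the radical line on PM is 18.29 from P and the perpendicular offset is √(60.7² − 18.29²) = 57.88. Taking the left-of-PM solution: K = (13.43, 68.20).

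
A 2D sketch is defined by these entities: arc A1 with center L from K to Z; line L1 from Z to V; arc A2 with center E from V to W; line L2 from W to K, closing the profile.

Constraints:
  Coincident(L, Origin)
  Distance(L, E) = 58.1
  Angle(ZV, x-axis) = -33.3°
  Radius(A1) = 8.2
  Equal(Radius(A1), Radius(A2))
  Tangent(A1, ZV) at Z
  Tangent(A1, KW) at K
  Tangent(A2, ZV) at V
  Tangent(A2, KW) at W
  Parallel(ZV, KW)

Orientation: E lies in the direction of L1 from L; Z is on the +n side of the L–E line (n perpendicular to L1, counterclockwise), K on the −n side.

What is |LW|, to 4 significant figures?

58.68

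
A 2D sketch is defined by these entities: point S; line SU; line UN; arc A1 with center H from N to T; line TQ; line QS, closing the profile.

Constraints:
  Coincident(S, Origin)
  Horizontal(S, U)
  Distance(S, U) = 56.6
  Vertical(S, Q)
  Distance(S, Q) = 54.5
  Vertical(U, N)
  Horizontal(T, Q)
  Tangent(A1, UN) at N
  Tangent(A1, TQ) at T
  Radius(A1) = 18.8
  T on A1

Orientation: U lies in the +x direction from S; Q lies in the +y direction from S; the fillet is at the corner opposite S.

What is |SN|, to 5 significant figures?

66.918

S is at the origin; SU is horizontal with |SU| = 56.6 and U on the +x side, so U = (56.600, 0.0000). S and Q share the same x with |SQ| = 54.5 and Q on the +y side, so Q = (0.0000, 54.500). The virtual corner opposite S is at (56.600, 54.500). Tangency of A1 to UN means the radius HN is perpendicular to UN and since A1 is tangent to TQ there, HT ⟂ TQ, with radius 18.8, so the center H sits 18.8 in from both sides at H = (37.800, 35.700). That places the tangent points at N = (56.600, 35.700) on UN and T = (37.800, 54.500) on TQ. Then |SN| = |N − S| = 66.918.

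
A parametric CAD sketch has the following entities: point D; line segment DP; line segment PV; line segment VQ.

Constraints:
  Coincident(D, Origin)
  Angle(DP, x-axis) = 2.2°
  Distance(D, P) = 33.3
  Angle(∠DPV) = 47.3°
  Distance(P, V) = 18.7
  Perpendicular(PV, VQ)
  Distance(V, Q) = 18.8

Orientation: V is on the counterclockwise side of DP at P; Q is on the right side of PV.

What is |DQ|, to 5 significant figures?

43.446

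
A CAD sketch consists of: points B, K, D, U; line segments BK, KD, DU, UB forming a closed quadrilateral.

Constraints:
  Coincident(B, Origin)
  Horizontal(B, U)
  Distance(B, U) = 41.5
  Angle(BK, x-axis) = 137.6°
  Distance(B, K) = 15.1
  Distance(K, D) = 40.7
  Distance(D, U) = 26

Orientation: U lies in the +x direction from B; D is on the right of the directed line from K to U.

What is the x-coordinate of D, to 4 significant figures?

20.53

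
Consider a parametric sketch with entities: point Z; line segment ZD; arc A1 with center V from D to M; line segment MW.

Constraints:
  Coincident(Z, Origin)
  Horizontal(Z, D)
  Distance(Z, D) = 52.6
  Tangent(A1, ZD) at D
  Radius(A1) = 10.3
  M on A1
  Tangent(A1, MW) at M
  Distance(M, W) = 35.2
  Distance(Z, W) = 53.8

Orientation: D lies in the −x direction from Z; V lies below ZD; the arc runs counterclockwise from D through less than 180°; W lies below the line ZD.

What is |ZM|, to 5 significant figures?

62.229

Checks: |VM| = 10.30 ✓; ∠(VM, MW) = 90.00° ✓; |MW| = 35.20 ✓; |ZW| = 53.80 ✓.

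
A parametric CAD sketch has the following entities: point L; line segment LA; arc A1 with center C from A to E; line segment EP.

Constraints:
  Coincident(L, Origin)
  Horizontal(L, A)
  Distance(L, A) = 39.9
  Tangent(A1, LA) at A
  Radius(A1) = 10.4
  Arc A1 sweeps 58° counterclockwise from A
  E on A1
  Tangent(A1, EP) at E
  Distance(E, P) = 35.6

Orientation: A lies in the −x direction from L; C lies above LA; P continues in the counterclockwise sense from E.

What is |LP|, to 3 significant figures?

37.1

L is at the origin; LA is horizontal with |LA| = 39.9 and A on the −x side, so A = (-39.9, 0.00). Tangency of A1 to LA means the radius CA is perpendicular to LA, so C = A + (0, 10.4) = (-39.9, 10.4). On A1, A sits at bearing -90° from C; a 58° counterclockwise sweep puts E at bearing -32°, so E = C + 10.4·(cos -32°, sin -32°) = (-31.1, 4.89). A1 meets EP tangentially, so CE is at right angles to EP, so EP runs along (−sin -32°, cos -32°); with |EP| = 35.6, P = (-12.2, 35.1). Then |LP| = |P − L| = 37.1.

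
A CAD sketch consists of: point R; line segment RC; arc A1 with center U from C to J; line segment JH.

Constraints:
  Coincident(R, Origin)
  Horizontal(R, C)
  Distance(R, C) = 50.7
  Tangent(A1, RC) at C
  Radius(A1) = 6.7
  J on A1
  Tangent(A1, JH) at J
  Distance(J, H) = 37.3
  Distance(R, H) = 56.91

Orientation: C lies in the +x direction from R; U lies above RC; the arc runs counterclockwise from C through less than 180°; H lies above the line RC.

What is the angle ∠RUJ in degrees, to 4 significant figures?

157.7°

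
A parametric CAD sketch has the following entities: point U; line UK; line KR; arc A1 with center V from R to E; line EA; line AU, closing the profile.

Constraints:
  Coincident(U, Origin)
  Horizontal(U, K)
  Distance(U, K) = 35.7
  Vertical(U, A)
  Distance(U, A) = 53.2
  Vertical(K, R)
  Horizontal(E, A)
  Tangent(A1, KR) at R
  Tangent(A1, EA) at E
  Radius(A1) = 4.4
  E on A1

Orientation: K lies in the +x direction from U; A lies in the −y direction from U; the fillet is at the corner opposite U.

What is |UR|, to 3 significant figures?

60.5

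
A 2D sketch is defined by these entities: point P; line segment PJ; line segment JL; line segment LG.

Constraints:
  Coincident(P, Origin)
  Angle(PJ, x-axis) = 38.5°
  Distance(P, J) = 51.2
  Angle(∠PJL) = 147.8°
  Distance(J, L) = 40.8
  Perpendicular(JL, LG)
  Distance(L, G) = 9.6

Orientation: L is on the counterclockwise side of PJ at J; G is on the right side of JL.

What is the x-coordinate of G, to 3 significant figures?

62.6

P is at the origin; PJ runs at 38.5° with length 51.2, so J = 51.2·(cos 38.5°, sin 38.5°) = (40.1, 31.9). ∠PJL = 147.8°, so JL runs at 38.5° + (180° − 147.8°) = 70.7° from the x-axis; with |JL| = 40.8, L = J + 40.8·(cos 70.7°, sin 70.7°) = (53.6, 70.4). JL is perpendicular to LG; with |LG| = 9.6 on the right of JL, G = L + 9.6·(0.944, -0.331) = (62.6, 67.2). So G.x = 62.6.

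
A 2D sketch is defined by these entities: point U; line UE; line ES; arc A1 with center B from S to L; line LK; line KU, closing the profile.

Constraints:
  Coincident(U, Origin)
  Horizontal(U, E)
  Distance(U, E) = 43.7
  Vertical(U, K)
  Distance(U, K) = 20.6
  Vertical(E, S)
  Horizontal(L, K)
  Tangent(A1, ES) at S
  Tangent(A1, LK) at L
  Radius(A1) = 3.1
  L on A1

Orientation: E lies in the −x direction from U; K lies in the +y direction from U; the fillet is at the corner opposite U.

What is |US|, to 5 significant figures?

47.074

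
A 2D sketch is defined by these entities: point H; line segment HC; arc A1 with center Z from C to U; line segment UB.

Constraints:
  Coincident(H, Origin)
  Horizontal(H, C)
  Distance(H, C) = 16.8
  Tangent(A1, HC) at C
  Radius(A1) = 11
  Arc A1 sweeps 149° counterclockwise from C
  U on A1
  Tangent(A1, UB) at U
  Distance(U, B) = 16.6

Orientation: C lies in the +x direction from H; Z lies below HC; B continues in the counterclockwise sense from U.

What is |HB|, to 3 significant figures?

38.5

H is at the origin; H and C share the same y with |HC| = 16.8 and C on the +x side, so C = (16.8, 0.00). The tangent condition forces ZC to be normal to HC, so Z = C + (0, -11) = (16.8, -11.0). On A1, C sits at bearing 90° from Z; a 149° counterclockwise sweep puts U at bearing 239°, so U = Z + 11.0·(cos 239°, sin 239°) = (11.1, -20.4). The tangent condition forces ZU to be normal to UB, so UB runs along (−sin 239°, cos 239°); with |UB| = 16.6, B = (25.4, -29.0). Then |HB| = |B − H| = 38.5.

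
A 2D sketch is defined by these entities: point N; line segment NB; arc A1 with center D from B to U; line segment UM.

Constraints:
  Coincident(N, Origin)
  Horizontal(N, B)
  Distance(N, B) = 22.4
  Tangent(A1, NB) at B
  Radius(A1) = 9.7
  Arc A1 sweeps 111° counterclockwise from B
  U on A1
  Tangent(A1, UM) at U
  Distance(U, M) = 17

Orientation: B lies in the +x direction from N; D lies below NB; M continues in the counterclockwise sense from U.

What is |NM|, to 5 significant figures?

34.950

N is at the origin; NB is horizontal with |NB| = 22.4 and B on the +x side, so B = (22.400, 0.0000). Tangency of A1 to NB means the radius DB is perpendicular to NB, so D = B + (0, -9.7) = (22.400, -9.7000). On A1, B sits at bearing 90° from D; a 111° counterclockwise sweep puts U at bearing 201°, so U = D + 9.7·(cos 201°, sin 201°) = (13.344, -13.176). Tangency of A1 to UM means the radius DU is perpendicular to UM, so UM runs along (−sin 201°, cos 201°); with |UM| = 17.0, M = (19.437, -29.047). Then |NM| = |M − N| = 34.950.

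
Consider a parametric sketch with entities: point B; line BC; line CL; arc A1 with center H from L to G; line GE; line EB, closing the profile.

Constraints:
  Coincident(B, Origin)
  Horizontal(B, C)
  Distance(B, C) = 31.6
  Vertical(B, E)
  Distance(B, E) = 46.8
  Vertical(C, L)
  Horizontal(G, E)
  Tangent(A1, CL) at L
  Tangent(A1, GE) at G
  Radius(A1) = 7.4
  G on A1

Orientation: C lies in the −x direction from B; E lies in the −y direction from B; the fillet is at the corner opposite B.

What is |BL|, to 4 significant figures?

50.51

B is at the origin; B and C share the same y with |BC| = 31.6 and C on the −x side, so C = (-31.60, 0.000). B and E share the same x with |BE| = 46.8 and E on the −y side, so E = (0.000, -46.80). The virtual corner opposite B is at (-31.60, -46.80). Since A1 is tangent to CL there, HL ⟂ CL and the tangent condition forces HG to be normal to GE, with radius 7.4, so the center H sits 7.4 in from both sides at H = (-24.20, -39.40). That places the tangent points at L = (-31.60, -39.40) on CL and G = (-24.20, -46.80) on GE. Then |BL| = |L − B| = 50.51.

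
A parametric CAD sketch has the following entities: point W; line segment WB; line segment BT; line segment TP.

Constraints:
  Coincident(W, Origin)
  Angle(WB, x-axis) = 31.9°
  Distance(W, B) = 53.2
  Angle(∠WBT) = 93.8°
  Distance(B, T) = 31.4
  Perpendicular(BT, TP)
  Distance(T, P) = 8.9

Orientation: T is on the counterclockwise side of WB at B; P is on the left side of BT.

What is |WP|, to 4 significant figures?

56.32

∠WBT = 93.8°, so BT runs at 31.9° + (180° − 93.8°) = 118.1° from the x-axis; with |BT| = 31.4, T = B + 31.4·(cos 118.1°, sin 118.1°) = (30.38, 55.81). BT ⟂ TP; with |TP| = 8.9 on the left of BT, P = T + 8.9·(-0.8821, -0.4710) = (22.52, 51.62). Then |WP| = |P − W| = 56.32.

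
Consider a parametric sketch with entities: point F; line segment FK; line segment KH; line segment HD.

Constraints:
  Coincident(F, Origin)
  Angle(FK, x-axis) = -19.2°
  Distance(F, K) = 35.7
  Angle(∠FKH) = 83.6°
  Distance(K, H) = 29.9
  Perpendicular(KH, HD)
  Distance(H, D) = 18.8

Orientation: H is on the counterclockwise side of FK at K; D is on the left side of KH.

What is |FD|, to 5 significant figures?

30.822

∠FKH = 83.6°, so KH runs at -19.2° + (180° − 83.6°) = 77.200° from the x-axis; with |KH| = 29.9, H = K + 29.9·(cos 77.200°, sin 77.200°) = (40.339, 17.416). KH is perpendicular to HD; with |HD| = 18.8 on the left of KH, D = H + 18.8·(-0.97515, 0.22155) = (22.006, 21.582). Then |FD| = |D − F| = 30.822.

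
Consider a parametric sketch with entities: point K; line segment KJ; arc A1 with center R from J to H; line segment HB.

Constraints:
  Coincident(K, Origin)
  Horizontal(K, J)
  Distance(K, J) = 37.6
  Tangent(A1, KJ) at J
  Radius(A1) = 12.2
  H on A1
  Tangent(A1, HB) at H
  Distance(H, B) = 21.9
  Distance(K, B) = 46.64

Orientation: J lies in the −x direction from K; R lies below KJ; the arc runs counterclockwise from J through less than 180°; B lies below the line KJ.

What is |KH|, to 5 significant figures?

50.500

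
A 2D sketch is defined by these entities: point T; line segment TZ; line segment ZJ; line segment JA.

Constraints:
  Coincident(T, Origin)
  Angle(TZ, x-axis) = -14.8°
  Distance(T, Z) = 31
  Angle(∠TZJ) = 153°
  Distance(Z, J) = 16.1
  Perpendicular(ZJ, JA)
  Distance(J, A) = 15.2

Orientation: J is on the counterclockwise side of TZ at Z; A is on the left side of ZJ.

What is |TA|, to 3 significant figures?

43.7

T is at the origin; TZ runs at -14.8° with length 31.0, so Z = 31.0·(cos -14.8°, sin -14.8°) = (30.0, -7.92). ∠TZJ = 153.0°, so ZJ runs at -14.8° + (180° − 153.0°) = 12.2° from the x-axis; with |ZJ| = 16.1, J = Z + 16.1·(cos 12.2°, sin 12.2°) = (45.7, -4.52). ZJ ⟂ JA; with |JA| = 15.2 on the left of ZJ, A = J + 15.2·(-0.211, 0.977) = (42.5, 10.3). Then |TA| = |A − T| = 43.7.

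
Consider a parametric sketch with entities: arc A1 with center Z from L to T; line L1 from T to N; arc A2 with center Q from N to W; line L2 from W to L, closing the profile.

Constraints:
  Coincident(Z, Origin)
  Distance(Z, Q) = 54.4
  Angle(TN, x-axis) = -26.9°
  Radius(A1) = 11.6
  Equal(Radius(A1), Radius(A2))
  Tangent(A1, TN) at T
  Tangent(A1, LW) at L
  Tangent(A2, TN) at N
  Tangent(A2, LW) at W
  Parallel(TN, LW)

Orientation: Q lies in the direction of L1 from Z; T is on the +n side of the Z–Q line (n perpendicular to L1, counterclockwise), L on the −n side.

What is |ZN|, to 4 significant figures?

55.62

The slot axis is L1's direction at -26.9°, so u = (cos -26.9°, sin -26.9°) = (0.8918, -0.4524) and n = (−sin -26.9°, cos -26.9°) = (0.4524, 0.8918). Z is at the origin and Q lies 54.4 along u from Z, so Q = 54.4·u = (48.51, -24.61). Tangency of A1 to both parallel lines with radius 11.6 puts T and L at Z ± 11.6·n: T = (5.248, 10.34), L = (-5.248, -10.34). Equal radii place N and W the same way about Q: N = Q + 11.6·n = (53.76, -14.27), W = Q − 11.6·n = (43.27, -34.96). Then |ZN| = |N − Z| = 55.62.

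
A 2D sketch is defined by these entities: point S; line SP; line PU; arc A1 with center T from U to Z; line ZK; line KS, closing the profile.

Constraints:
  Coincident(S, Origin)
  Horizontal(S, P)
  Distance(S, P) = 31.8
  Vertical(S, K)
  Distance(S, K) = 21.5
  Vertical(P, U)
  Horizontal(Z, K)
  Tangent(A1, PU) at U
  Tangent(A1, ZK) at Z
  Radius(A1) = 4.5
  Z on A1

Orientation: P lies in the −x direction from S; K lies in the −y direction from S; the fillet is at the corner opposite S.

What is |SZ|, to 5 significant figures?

34.750

S is at the origin; SP is horizontal with |SP| = 31.8 and P on the −x side, so P = (-31.800, 0.0000). SK is vertical with |SK| = 21.5 and K on the −y side, so K = (0.0000, -21.500). The virtual corner opposite S is at (-31.800, -21.500). Tangency of A1 to PU means the radius TU is perpendicular to PU and since A1 is tangent to ZK there, TZ ⟂ ZK, with radius 4.5, so the center T sits 4.5 in from both sides at T = (-27.300, -17.000). That places the tangent points at U = (-31.800, -17.000) on PU and Z = (-27.300, -21.500) on ZK. Then |SZ| = |Z − S| = 34.750.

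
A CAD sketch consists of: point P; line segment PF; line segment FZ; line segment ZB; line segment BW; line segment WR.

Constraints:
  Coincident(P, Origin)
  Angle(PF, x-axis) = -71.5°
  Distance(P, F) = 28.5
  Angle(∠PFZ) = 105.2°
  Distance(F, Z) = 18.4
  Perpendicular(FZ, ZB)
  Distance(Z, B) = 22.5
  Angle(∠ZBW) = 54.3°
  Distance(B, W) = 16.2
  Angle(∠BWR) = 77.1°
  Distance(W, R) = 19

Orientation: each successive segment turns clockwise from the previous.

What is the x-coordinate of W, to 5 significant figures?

-2.5586

FZ ⟂ ZB, so ZB runs at 123.70°; with |ZB| = 22.5, B = (-18.749, -18.517). ∠ZBW = 54.3° gives BW at -2.0000° from the x-axis; with |BW| = 16.2, W = (-2.5586, -19.083). So W.x = -2.5586.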